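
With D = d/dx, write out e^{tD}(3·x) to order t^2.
3 t + 3 x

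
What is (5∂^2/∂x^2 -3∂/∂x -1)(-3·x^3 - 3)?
3 x^{3} + 27 x^{2} - 90 x + 3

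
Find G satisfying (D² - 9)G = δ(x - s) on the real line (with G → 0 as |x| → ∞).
-\frac{e^{-3|x-s|}}{6}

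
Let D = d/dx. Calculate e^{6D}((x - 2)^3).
x^{3} + 12 x^{2} + 48 x + 64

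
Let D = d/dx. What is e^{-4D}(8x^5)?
8 x^{5} - 160 x^{4} + 1280 x^{3} - 5120 x^{2} + 10240 x - 8192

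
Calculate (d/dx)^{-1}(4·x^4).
\frac{4 x^{5}}{5}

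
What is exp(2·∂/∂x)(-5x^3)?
- 5 x^{3} - 30 x^{2} - 60 x - 40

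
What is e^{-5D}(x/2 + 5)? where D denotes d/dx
\frac{x}{2} + \frac{5}{2}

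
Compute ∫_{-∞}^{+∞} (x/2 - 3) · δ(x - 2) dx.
-2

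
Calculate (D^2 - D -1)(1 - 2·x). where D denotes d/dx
2 x + 1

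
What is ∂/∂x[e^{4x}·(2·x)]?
\left(8 x + 2\right) e^{4 x}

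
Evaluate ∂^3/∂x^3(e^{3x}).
27 e^{3 x}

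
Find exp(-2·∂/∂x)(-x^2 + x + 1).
- x^{2} + 5 x - 5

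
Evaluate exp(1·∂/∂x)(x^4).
x^{4} + 4 x^{3} + 6 x^{2} + 4 x + 1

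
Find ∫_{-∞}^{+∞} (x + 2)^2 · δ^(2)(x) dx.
2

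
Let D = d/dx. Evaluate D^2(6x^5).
120 x^{3}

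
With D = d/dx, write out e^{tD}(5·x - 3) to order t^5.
5 t + 5 x - 3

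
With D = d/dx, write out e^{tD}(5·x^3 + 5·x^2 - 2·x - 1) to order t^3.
5 t^{3} + t^{2} \left(15 x + 5\right) + t \left(15 x^{2} + 10 x - 2\right) + 5 x^{3} + 5 x^{2} - 2 x - 1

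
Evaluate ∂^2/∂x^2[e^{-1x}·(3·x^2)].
3 \left(x^{2} - 4 x + 2\right) e^{- x}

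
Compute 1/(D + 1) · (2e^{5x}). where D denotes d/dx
\frac{e^{5 x}}{3}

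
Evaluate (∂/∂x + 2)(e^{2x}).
4 e^{2 x}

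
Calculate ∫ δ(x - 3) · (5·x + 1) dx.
16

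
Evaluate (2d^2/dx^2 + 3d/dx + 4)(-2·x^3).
2 x \left(- 4 x^{2} - 9 x - 12\right)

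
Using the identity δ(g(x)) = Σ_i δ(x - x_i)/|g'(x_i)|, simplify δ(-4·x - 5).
\frac{\delta(x + 5/4)}{4}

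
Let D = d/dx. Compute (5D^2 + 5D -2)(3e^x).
24 e^{x}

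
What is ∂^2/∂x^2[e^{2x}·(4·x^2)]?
\left(16 x^{2} + 32 x + 8\right) e^{2 x}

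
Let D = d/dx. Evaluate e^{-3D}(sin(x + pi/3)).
\sin{\left(x - 3 + \frac{\pi}{3} \right)}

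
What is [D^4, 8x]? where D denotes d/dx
32D^{3}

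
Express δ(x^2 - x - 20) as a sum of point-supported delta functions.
\frac{\delta(x - 5) + \delta(x + 4)}{9}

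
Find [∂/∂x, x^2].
2 x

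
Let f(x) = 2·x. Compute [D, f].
2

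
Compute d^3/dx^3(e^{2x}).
8 e^{2 x}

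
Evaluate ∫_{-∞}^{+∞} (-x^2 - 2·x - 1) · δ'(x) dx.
2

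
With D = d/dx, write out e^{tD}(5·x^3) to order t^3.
5 t^{3} + 15 t^{2} x + 15 t x^{2} + 5 x^{3}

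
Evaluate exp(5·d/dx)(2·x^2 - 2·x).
2 x^{2} + 18 x + 40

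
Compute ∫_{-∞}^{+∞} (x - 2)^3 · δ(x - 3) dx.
1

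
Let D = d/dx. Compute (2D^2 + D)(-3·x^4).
12 x^{2} \left(- x - 6\right)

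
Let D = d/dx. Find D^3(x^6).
120 x^{3}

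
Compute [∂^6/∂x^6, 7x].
42\frac{d^{5}}{dx^{5}}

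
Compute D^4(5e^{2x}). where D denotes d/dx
80 e^{2 x}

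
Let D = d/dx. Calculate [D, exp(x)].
e^{x}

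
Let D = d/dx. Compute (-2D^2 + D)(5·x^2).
10 x - 20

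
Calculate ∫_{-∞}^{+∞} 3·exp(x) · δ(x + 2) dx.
\frac{3}{e^{2}}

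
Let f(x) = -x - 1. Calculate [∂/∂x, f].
-1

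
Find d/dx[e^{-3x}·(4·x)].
4 \left(1 - 3 x\right) e^{- 3 x}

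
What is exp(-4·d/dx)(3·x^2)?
3 x^{2} - 24 x + 48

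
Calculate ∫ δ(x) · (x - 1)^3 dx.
-1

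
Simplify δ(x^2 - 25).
\frac{\delta(x - 5) + \delta(x + 5)}{10}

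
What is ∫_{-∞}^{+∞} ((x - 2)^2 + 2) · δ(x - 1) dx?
3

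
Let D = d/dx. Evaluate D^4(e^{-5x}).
625 e^{- 5 x}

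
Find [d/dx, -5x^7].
- 35 x^{6}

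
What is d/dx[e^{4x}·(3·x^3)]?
x^{2} \left(12 x + 9\right) e^{4 x}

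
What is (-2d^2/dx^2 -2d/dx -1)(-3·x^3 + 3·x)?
3 x^{3} + 18 x^{2} + 33 x - 6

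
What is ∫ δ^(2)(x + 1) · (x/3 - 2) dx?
0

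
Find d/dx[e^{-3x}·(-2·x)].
2 \left(3 x - 1\right) e^{- 3 x}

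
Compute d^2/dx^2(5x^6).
150 x^{4}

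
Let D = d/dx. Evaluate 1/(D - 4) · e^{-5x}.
- \frac{e^{- 5 x}}{9}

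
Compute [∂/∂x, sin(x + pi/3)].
\cos{\left(x + \frac{\pi}{3} \right)}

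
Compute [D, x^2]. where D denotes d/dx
2 x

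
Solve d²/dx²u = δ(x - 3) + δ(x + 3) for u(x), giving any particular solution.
\frac{|x - 3|}{2} + \frac{|x + 3|}{2}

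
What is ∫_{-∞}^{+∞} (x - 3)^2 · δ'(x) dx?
6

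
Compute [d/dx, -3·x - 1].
-3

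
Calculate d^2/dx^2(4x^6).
120 x^{4}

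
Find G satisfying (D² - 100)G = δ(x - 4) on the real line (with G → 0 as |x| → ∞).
-\frac{e^{-10|x - 4|}}{20}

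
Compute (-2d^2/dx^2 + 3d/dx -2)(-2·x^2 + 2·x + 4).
4 x^{2} - 16 x + 6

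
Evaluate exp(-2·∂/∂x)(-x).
2 - x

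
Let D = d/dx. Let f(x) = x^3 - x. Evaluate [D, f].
3 x^{2} - 1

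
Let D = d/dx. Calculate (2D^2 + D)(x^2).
2 x + 4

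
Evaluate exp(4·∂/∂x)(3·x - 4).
3 x + 8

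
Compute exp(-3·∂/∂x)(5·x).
5 x - 15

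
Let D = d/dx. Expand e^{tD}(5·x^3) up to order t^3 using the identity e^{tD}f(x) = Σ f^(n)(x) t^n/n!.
5 t^{3} + 15 t^{2} x + 15 t x^{2} + 5 x^{3}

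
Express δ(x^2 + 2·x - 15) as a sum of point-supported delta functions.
\frac{\delta(x - 3) + \delta(x + 5)}{8}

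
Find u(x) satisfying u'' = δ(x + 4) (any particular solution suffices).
\frac{|x + 4|}{2}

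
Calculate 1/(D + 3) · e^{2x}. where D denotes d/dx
\frac{e^{2 x}}{5}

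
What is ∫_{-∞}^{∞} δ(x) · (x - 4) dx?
-4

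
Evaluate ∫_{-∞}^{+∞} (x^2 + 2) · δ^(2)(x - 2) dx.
2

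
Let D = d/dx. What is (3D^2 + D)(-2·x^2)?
- 4 x - 12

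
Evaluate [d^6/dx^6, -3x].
-18\frac{d^{5}}{dx^{5}}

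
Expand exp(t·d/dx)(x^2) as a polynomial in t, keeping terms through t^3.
t^{2} + 2 t x + x^{2}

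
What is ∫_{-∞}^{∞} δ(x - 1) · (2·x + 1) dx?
3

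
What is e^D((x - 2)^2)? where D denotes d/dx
x^{2} - 2 x + 1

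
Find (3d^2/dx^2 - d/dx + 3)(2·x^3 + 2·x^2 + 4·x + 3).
6 x^{3} + 44 x + 17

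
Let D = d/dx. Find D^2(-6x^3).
- 36 x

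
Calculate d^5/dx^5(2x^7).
5040 x^{2}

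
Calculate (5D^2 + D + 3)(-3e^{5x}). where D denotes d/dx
- 399 e^{5 x}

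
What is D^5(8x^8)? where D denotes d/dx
53760 x^{3}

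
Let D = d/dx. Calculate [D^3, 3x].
9D^{2}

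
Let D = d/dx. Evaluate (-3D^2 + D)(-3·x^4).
12 x^{2} \left(9 - x\right)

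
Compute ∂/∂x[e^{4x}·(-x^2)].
2 x \left(- 2 x - 1\right) e^{4 x}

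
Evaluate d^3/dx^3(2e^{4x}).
128 e^{4 x}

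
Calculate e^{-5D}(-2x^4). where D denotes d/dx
- 2 x^{4} + 40 x^{3} - 300 x^{2} + 1000 x - 1250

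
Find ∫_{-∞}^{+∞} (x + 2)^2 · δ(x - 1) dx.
9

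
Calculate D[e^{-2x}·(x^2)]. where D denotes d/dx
2 x \left(1 - x\right) e^{- 2 x}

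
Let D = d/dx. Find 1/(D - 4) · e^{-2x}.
- \frac{e^{- 2 x}}{6}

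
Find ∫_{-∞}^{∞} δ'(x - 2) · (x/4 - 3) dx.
- \frac{1}{4}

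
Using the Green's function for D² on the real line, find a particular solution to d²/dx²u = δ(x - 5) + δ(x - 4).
\frac{|x - 5|}{2} + \frac{|x - 4|}{2}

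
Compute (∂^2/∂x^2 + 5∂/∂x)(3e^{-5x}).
0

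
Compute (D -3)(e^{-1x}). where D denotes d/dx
- 4 e^{- x}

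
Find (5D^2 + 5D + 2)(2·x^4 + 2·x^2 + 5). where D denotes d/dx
4 x^{4} + 40 x^{3} + 124 x^{2} + 20 x + 30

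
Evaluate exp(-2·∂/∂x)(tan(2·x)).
\tan{\left(2 x - 4 \right)}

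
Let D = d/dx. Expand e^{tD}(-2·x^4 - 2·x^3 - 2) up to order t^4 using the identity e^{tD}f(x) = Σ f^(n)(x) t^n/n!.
- 2 t^{4} - 2 t^{3} \left(4 x + 1\right) - 6 t^{2} x \left(2 x + 1\right) - 2 t x^{2} \left(4 x + 3\right) - 2 x^{4} - 2 x^{3} - 2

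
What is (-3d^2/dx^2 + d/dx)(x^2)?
2 x - 6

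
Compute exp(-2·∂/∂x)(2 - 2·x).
6 - 2 x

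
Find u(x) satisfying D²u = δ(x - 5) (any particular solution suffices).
\frac{|x - 5|}{2}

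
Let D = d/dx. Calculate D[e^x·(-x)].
\left(- x - 1\right) e^{x}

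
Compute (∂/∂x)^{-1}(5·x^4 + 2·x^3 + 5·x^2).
x^{5} + \frac{x^{4}}{2} + \frac{5 x^{3}}{3}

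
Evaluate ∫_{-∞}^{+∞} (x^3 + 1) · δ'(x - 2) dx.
-12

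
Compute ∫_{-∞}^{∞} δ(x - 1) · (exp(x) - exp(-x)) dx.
2 \sinh{\left(1 \right)}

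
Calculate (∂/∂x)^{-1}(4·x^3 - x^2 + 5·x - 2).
x^{4} - \frac{x^{3}}{3} + \frac{5 x^{2}}{2} - 2 x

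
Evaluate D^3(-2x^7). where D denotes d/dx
- 420 x^{4}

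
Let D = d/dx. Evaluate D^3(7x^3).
42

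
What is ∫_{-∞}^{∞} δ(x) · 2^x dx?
1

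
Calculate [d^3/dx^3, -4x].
-12\frac{d^{2}}{dx^{2}}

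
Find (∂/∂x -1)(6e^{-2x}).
- 18 e^{- 2 x}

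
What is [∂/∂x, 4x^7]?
28 x^{6}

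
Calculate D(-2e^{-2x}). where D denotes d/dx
4 e^{- 2 x}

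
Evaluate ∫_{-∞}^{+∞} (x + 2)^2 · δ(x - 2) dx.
16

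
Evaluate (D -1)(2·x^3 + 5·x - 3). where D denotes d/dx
- 2 x^{3} + 6 x^{2} - 5 x + 8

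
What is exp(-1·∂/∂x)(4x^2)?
4 x^{2} - 8 x + 4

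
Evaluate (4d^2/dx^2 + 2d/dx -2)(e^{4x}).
70 e^{4 x}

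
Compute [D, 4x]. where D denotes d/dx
4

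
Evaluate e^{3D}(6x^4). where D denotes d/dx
6 x^{4} + 72 x^{3} + 324 x^{2} + 648 x + 486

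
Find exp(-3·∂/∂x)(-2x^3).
- 2 x^{3} + 18 x^{2} - 54 x + 54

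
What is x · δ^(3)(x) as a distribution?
-3\delta^{(2)}(x)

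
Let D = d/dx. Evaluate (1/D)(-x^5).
- \frac{x^{6}}{6}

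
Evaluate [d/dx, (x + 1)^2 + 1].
2 x + 2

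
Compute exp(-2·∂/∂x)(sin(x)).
\sin{\left(x - 2 \right)}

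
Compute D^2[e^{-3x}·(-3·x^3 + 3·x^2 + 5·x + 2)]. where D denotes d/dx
3 \left(- 9 x^{3} + 27 x^{2} - 3 x - 2\right) e^{- 3 x}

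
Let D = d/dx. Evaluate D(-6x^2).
- 12 x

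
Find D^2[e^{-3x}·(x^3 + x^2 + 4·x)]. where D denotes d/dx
\left(9 x^{3} - 9 x^{2} + 30 x - 22\right) e^{- 3 x}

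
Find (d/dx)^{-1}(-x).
- \frac{x^{2}}{2}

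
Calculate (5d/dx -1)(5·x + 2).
23 - 5 x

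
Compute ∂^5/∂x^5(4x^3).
0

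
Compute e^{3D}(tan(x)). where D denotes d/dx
\tan{\left(x + 3 \right)}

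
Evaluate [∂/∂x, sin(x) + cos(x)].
- \sin{\left(x \right)} + \cos{\left(x \right)}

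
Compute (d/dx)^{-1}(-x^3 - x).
- \frac{x^{4}}{4} - \frac{x^{2}}{2}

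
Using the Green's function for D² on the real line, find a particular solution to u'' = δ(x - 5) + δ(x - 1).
\frac{|x - 5|}{2} + \frac{|x - 1|}{2}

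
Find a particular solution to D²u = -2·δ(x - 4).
-|x - 4|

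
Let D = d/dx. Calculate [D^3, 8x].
24D^{2}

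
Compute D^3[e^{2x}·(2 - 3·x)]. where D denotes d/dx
\left(- 24 x - 20\right) e^{2 x}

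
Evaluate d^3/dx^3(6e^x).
6 e^{x}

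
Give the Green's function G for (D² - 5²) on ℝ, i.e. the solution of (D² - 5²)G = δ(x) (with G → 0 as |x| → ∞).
-\frac{e^{-5|x|}}{10}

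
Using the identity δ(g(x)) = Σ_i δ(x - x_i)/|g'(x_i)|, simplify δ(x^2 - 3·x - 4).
\frac{\delta(x + 1) + \delta(x - 4)}{5}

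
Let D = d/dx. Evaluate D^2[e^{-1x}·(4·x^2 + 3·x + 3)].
\left(4 x^{2} - 13 x + 5\right) e^{- x}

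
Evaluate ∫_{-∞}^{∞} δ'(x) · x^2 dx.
0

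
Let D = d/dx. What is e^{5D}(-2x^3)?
- 2 x^{3} - 30 x^{2} - 150 x - 250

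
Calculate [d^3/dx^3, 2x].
6\frac{d^{2}}{dx^{2}}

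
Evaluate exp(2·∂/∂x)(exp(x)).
e^{x + 2}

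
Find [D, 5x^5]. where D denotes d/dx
25 x^{4}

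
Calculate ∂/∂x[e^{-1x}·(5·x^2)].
5 x \left(2 - x\right) e^{- x}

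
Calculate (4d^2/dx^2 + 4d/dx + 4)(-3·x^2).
- 12 x^{2} - 24 x - 24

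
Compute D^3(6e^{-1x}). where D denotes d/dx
- 6 e^{- x}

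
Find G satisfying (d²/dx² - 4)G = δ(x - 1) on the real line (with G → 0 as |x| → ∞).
-\frac{e^{-2|x - 1|}}{4}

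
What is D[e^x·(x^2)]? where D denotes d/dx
x \left(x + 2\right) e^{x}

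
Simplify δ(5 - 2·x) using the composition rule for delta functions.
\frac{\delta(x - 5/2)}{2}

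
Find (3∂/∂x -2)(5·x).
15 - 10 x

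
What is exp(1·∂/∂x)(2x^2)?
2 x^{2} + 4 x + 2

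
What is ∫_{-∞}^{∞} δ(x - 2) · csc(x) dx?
\csc{\left(2 \right)}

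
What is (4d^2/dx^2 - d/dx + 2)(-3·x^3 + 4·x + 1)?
- 6 x^{3} + 9 x^{2} - 64 x - 2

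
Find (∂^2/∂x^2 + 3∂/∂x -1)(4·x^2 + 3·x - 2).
- 4 x^{2} + 21 x + 19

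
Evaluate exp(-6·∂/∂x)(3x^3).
3 x^{3} - 54 x^{2} + 324 x - 648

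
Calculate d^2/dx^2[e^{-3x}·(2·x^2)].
2 \left(9 x^{2} - 12 x + 2\right) e^{- 3 x}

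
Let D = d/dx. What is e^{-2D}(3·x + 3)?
3 x - 3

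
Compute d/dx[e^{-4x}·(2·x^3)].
x^{2} \left(6 - 8 x\right) e^{- 4 x}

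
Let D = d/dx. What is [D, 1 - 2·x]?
-2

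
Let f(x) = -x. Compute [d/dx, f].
-1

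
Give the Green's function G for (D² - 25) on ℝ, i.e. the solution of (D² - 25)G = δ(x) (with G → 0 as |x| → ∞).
-\frac{e^{-5|x|}}{10}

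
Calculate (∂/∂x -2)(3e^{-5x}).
- 21 e^{- 5 x}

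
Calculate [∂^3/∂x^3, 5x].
15\frac{d^{2}}{dx^{2}}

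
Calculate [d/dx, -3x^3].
- 9 x^{2}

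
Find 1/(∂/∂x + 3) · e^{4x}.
\frac{e^{4 x}}{7}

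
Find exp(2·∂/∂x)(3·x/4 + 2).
\frac{3 x}{4} + \frac{7}{2}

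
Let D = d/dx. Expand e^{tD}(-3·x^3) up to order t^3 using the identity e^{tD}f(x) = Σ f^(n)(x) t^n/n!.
- 3 t^{3} - 9 t^{2} x - 9 t x^{2} - 3 x^{3}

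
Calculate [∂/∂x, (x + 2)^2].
2 x + 4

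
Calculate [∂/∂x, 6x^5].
30 x^{4}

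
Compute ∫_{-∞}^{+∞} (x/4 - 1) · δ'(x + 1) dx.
- \frac{1}{4}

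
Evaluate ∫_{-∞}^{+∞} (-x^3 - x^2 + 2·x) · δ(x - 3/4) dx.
\frac{33}{64}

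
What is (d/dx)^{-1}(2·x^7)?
\frac{x^{8}}{4}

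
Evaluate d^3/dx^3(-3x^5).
- 180 x^{2}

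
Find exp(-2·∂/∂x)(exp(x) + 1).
e^{x - 2} + 1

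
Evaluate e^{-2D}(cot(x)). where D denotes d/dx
\cot{\left(x - 2 \right)}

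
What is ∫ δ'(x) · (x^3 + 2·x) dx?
-2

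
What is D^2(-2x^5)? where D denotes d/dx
- 40 x^{3}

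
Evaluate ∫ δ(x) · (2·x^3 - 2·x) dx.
0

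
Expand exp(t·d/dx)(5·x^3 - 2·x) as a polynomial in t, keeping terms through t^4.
5 t^{3} + 15 t^{2} x + t \left(15 x^{2} - 2\right) + 5 x^{3} - 2 x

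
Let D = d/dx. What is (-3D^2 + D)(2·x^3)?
6 x \left(x - 6\right)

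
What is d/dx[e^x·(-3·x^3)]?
3 x^{2} \left(- x - 3\right) e^{x}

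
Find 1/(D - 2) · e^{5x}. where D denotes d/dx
\frac{e^{5 x}}{3}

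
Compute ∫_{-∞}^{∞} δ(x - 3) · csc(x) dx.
\csc{\left(3 \right)}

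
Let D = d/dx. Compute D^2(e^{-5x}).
25 e^{- 5 x}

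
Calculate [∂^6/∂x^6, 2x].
12\frac{d^{5}}{dx^{5}}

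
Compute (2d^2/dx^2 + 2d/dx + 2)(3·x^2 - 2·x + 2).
6 x^{2} + 8 x + 12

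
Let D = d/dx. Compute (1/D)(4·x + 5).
2 x^{2} + 5 x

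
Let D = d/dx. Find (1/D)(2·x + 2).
x^{2} + 2 x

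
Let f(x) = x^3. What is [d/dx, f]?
3 x^{2}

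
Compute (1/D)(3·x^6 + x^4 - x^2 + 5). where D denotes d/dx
\frac{3 x^{7}}{7} + \frac{x^{5}}{5} - \frac{x^{3}}{3} + 5 x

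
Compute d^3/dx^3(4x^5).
240 x^{2}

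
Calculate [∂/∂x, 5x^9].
45 x^{8}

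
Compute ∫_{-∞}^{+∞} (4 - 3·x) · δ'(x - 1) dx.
3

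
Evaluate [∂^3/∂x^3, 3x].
9\frac{d^{2}}{dx^{2}}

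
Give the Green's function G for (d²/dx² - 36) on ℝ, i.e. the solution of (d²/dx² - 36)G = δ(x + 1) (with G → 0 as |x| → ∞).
-\frac{e^{-6|x + 1|}}{12}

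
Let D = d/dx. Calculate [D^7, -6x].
-42D^{6}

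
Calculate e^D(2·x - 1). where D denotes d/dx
2 x + 1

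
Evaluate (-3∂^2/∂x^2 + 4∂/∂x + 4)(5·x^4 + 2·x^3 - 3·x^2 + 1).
20 x^{4} + 88 x^{3} - 168 x^{2} - 60 x + 22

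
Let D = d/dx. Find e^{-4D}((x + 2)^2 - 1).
x^{2} - 4 x + 3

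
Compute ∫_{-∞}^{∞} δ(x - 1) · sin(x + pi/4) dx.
\sin{\left(\frac{\pi}{4} + 1 \right)}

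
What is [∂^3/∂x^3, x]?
3\frac{d^{2}}{dx^{2}}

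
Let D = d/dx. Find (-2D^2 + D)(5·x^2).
10 x - 20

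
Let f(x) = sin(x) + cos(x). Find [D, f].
- \sin{\left(x \right)} + \cos{\left(x \right)}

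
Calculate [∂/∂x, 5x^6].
30 x^{5}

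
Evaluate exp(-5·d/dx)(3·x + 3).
3 x - 12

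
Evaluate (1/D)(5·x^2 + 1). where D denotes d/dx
\frac{5 x^{3}}{3} + x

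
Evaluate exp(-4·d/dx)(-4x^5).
- 4 x^{5} + 80 x^{4} - 640 x^{3} + 2560 x^{2} - 5120 x + 4096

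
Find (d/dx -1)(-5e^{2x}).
- 5 e^{2 x}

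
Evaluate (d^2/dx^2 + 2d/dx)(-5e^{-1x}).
5 e^{- x}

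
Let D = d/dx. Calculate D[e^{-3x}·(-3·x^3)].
9 x^{2} \left(x - 1\right) e^{- 3 x}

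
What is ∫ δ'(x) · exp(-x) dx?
1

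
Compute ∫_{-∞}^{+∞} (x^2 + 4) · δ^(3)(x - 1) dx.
0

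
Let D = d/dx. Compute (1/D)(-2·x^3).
- \frac{x^{4}}{2}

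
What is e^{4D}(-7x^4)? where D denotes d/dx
- 7 x^{4} - 112 x^{3} - 672 x^{2} - 1792 x - 1792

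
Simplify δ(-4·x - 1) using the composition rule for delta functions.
\frac{\delta(x + 1/4)}{4}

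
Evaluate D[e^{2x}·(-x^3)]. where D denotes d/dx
x^{2} \left(- 2 x - 3\right) e^{2 x}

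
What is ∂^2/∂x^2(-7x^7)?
- 294 x^{5}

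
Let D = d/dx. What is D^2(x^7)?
42 x^{5}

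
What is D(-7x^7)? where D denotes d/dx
- 49 x^{6}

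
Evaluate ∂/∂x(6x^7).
42 x^{6}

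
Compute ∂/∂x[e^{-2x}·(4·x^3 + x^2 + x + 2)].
\left(- 8 x^{3} + 10 x^{2} - 3\right) e^{- 2 x}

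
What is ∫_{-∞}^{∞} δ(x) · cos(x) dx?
1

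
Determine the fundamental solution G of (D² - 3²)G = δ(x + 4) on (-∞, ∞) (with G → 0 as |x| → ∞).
-\frac{e^{-3|x + 4|}}{6}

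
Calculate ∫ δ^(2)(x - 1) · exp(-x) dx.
e^{-1}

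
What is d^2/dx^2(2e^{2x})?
8 e^{2 x}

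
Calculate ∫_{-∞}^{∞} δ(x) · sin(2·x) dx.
0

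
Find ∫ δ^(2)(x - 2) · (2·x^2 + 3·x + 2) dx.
4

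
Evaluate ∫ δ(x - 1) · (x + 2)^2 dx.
9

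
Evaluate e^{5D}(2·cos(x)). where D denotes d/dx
2 \cos{\left(x + 5 \right)}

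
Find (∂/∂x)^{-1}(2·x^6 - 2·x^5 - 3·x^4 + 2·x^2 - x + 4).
\frac{2 x^{7}}{7} - \frac{x^{6}}{3} - \frac{3 x^{5}}{5} + \frac{2 x^{3}}{3} - \frac{x^{2}}{2} + 4 x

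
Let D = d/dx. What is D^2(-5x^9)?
- 360 x^{7}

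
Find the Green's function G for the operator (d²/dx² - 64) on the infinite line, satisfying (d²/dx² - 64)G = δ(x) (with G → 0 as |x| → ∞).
-\frac{e^{-8|x|}}{16}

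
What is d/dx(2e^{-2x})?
- 4 e^{- 2 x}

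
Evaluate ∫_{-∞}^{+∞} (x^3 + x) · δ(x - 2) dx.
10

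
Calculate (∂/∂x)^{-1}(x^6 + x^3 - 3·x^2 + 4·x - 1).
\frac{x^{7}}{7} + \frac{x^{4}}{4} - x^{3} + 2 x^{2} - x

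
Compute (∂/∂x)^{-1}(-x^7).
- \frac{x^{8}}{8}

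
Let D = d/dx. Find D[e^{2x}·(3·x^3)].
x^{2} \left(6 x + 9\right) e^{2 x}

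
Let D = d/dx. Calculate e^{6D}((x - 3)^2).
x^{2} + 6 x + 9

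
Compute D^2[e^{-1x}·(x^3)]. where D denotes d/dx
x \left(x^{2} - 6 x + 6\right) e^{- x}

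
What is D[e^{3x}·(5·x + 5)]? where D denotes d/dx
\left(15 x + 20\right) e^{3 x}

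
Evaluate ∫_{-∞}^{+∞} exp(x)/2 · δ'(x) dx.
- \frac{1}{2}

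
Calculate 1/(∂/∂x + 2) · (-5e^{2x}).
- \frac{5 e^{2 x}}{4}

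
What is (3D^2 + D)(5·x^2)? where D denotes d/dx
10 x + 30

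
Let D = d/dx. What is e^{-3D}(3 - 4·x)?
15 - 4 x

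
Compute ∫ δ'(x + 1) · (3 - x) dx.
1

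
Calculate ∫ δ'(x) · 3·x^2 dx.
0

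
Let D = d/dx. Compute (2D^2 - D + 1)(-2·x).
2 - 2 x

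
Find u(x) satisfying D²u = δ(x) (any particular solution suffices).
\frac{|x|}{2}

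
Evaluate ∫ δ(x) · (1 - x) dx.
1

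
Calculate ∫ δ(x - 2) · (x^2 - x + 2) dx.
4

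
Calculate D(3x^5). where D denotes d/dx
15 x^{4}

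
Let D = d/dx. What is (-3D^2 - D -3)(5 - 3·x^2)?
9 x^{2} + 6 x + 3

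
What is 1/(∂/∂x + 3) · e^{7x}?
\frac{e^{7 x}}{10}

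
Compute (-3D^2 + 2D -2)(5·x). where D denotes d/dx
10 - 10 x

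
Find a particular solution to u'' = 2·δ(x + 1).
|x + 1|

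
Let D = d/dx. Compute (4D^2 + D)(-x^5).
5 x^{3} \left(- x - 16\right)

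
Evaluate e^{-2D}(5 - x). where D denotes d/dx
7 - x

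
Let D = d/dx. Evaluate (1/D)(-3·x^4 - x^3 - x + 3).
- \frac{3 x^{5}}{5} - \frac{x^{4}}{4} - \frac{x^{2}}{2} + 3 x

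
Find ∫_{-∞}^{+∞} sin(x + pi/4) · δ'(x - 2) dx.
- \cos{\left(\frac{\pi}{4} + 2 \right)}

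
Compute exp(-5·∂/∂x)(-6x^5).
- 6 x^{5} + 150 x^{4} - 1500 x^{3} + 7500 x^{2} - 18750 x + 18750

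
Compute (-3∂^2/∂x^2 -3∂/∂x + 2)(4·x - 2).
8 x - 16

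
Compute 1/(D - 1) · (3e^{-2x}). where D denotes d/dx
- e^{- 2 x}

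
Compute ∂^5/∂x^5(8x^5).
960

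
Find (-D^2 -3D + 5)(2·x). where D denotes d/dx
10 x - 6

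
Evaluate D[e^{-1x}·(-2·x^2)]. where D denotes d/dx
2 x \left(x - 2\right) e^{- x}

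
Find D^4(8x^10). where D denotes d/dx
40320 x^{6}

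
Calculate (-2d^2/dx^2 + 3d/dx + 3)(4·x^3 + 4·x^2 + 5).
12 x^{3} + 48 x^{2} - 24 x - 1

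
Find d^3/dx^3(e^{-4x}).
- 64 e^{- 4 x}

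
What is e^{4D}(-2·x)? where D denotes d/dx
- 2 x - 8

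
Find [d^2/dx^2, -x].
-2\frac{d}{dx}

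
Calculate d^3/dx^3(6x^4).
144 x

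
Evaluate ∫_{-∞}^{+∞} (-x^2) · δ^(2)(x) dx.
-2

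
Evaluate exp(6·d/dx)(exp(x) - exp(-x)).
2 \sinh{\left(x + 6 \right)}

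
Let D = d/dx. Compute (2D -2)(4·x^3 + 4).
- 8 x^{3} + 24 x^{2} - 8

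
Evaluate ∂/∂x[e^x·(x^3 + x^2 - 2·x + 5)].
\left(x^{3} + 4 x^{2} + 3\right) e^{x}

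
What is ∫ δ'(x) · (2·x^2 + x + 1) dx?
-1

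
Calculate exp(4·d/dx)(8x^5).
8 x^{5} + 160 x^{4} + 1280 x^{3} + 5120 x^{2} + 10240 x + 8192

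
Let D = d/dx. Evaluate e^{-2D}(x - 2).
x - 4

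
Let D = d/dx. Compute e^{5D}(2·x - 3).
2 x + 7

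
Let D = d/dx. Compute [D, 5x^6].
30 x^{5}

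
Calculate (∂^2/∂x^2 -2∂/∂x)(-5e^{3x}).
- 15 e^{3 x}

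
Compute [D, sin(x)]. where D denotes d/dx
\cos{\left(x \right)}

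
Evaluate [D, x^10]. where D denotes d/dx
10 x^{9}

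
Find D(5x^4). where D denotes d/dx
20 x^{3}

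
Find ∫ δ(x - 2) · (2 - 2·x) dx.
-2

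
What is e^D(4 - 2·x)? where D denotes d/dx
2 - 2 x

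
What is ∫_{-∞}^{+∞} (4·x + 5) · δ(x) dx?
5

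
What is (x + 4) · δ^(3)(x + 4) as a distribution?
-3\delta^{(2)}(x + 4)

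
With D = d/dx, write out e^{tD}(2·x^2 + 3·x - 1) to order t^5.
2 t^{2} + t \left(4 x + 3\right) + 2 x^{2} + 3 x - 1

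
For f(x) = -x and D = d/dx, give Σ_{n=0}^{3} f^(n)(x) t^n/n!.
- t - x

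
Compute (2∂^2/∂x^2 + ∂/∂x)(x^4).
4 x^{2} \left(x + 6\right)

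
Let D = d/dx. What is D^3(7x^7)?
1470 x^{4}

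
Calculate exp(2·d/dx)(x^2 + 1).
x^{2} + 4 x + 5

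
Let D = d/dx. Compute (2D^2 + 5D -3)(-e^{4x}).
- 49 e^{4 x}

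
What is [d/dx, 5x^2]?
10 x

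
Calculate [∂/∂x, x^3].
3 x^{2}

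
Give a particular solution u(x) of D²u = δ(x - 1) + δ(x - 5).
\frac{|x - 1|}{2} + \frac{|x - 5|}{2}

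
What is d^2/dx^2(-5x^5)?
- 100 x^{3}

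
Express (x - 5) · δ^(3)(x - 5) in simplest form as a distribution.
-3\delta^{(2)}(x - 5)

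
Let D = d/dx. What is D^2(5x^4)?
60 x^{2}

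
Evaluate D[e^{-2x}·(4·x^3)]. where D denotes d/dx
x^{2} \left(12 - 8 x\right) e^{- 2 x}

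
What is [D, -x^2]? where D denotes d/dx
- 2 x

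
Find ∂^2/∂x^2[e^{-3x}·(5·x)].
15 \left(3 x - 2\right) e^{- 3 x}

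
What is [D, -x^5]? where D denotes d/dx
- 5 x^{4}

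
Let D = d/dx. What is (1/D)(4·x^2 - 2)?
\frac{4 x^{3}}{3} - 2 x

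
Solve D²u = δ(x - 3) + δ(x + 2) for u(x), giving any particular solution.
\frac{|x - 3|}{2} + \frac{|x + 2|}{2}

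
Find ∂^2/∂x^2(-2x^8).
- 112 x^{6}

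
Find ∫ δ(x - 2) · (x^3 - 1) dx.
7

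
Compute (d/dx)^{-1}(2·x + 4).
x^{2} + 4 x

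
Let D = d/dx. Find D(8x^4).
32 x^{3}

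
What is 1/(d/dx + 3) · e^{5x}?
\frac{e^{5 x}}{8}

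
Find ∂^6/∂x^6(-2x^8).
- 40320 x^{2}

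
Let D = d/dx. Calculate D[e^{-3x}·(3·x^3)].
9 x^{2} \left(1 - x\right) e^{- 3 x}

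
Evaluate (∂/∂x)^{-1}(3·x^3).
\frac{3 x^{4}}{4}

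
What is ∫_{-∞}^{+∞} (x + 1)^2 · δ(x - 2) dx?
9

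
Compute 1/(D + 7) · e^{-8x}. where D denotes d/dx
- e^{- 8 x}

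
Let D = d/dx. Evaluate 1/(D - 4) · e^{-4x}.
- \frac{e^{- 4 x}}{8}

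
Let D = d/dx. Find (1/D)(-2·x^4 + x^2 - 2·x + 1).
- \frac{2 x^{5}}{5} + \frac{x^{3}}{3} - x^{2} + x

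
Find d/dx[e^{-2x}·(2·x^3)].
x^{2} \left(6 - 4 x\right) e^{- 2 x}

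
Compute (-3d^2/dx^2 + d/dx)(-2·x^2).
12 - 4 x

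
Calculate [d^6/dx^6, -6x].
-36\frac{d^{5}}{dx^{5}}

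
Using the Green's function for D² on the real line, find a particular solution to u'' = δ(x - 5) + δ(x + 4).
\frac{|x - 5|}{2} + \frac{|x + 4|}{2}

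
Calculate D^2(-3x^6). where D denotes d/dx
- 90 x^{4}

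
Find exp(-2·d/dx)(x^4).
x^{4} - 8 x^{3} + 24 x^{2} - 32 x + 16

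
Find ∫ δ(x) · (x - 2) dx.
-2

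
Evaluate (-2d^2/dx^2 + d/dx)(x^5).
5 x^{3} \left(x - 8\right)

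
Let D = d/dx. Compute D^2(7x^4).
84 x^{2}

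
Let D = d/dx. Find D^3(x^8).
336 x^{5}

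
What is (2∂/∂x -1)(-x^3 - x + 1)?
x^{3} - 6 x^{2} + x - 3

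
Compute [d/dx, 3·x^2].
6 x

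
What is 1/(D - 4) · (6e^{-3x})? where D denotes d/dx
- \frac{6 e^{- 3 x}}{7}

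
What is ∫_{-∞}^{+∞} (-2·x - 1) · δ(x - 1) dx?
-3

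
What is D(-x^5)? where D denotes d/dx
- 5 x^{4}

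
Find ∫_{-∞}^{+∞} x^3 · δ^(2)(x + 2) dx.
-12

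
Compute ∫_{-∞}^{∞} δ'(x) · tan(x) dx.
-1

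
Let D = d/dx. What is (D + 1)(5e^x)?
10 e^{x}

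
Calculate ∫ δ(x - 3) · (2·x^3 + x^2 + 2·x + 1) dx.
70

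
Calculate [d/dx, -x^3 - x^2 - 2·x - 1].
- 3 x^{2} - 2 x - 2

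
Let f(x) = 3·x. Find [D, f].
3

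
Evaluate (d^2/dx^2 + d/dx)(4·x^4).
16 x^{2} \left(x + 3\right)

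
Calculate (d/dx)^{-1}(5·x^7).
\frac{5 x^{8}}{8}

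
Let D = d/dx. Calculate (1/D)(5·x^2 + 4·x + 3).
\frac{5 x^{3}}{3} + 2 x^{2} + 3 x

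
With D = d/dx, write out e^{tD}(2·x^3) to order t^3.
2 t^{3} + 6 t^{2} x + 6 t x^{2} + 2 x^{3}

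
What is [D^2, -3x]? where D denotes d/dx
-6D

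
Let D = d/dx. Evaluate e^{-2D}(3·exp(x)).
3 e^{x - 2}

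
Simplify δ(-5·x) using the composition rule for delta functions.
\frac{\delta(x)}{5}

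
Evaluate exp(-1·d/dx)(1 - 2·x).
3 - 2 x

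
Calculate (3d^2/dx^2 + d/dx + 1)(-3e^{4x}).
- 159 e^{4 x}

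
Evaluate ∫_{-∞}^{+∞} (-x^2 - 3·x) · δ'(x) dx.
3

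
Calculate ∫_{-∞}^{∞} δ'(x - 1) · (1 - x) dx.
1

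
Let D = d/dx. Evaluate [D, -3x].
-3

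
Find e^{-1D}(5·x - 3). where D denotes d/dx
5 x - 8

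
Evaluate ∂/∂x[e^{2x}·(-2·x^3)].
x^{2} \left(- 4 x - 6\right) e^{2 x}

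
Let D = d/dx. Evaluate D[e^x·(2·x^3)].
2 x^{2} \left(x + 3\right) e^{x}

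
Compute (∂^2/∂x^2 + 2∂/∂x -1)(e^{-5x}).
14 e^{- 5 x}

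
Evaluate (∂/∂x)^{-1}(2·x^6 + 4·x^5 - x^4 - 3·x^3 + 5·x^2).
\frac{2 x^{7}}{7} + \frac{2 x^{6}}{3} - \frac{x^{5}}{5} - \frac{3 x^{4}}{4} + \frac{5 x^{3}}{3}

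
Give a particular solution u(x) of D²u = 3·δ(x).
\frac{3|x|}{2}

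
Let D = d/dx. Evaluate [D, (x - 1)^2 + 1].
2 x - 2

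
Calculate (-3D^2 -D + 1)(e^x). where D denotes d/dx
- 3 e^{x}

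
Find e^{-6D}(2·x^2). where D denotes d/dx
2 x^{2} - 24 x + 72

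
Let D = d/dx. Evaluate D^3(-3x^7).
- 630 x^{4}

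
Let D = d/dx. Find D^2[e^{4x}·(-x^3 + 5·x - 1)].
\left(- 16 x^{3} - 24 x^{2} + 74 x + 24\right) e^{4 x}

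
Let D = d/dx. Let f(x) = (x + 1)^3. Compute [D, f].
3 \left(x + 1\right)^{2}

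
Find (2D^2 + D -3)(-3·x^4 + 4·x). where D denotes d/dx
9 x^{4} - 12 x^{3} - 72 x^{2} - 12 x + 4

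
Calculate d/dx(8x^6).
48 x^{5}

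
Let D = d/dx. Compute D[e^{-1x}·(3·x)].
3 \left(1 - x\right) e^{- x}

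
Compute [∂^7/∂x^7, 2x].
14\frac{d^{6}}{dx^{6}}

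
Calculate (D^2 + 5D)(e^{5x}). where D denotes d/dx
50 e^{5 x}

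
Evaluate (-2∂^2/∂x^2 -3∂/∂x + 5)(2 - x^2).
- 5 x^{2} + 6 x + 14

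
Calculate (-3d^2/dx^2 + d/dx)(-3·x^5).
15 x^{3} \left(12 - x\right)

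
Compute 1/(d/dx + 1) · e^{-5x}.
- \frac{e^{- 5 x}}{4}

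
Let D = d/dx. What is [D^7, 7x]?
49D^{6}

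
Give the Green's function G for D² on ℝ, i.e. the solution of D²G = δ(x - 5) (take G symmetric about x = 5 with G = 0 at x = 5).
\frac{|x - 5|}{2}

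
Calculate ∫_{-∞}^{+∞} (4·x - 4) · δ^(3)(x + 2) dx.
0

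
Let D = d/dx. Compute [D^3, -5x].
-15D^{2}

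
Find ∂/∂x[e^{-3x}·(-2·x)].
2 \left(3 x - 1\right) e^{- 3 x}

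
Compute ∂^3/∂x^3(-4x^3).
-24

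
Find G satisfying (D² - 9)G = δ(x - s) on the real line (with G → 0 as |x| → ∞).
-\frac{e^{-3|x-s|}}{6}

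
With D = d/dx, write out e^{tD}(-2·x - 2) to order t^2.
- 2 t - 2 x - 2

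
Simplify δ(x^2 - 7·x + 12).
\frac{\delta(x - 3) + \delta(x - 4)}{1}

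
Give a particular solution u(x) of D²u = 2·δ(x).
|x|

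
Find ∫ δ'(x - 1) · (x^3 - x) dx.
-2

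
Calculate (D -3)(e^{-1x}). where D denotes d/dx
- 4 e^{- x}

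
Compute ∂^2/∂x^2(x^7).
42 x^{5}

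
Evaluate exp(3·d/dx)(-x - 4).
- x - 7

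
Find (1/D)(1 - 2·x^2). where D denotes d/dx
- \frac{2 x^{3}}{3} + x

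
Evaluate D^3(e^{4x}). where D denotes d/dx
64 e^{4 x}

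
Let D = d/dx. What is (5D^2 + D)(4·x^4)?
16 x^{2} \left(x + 15\right)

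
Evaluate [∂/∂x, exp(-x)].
- e^{- x}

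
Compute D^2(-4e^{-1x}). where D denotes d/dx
- 4 e^{- x}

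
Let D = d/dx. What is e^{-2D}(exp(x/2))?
e^{\frac{x}{2} - 1}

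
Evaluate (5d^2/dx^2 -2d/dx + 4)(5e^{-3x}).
275 e^{- 3 x}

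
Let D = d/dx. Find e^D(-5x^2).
- 5 x^{2} - 10 x - 5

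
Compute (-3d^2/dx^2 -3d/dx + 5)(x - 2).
5 x - 13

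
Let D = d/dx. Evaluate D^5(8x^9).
120960 x^{4}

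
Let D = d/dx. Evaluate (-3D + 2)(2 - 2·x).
10 - 4 x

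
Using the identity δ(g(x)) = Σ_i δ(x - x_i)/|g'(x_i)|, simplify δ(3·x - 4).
\frac{\delta(x - 4/3)}{3}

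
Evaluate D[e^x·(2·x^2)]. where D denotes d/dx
2 x \left(x + 2\right) e^{x}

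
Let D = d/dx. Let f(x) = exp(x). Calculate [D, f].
e^{x}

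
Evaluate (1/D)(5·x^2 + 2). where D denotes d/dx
\frac{5 x^{3}}{3} + 2 x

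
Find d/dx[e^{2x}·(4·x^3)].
x^{2} \left(8 x + 12\right) e^{2 x}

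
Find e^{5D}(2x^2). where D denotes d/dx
2 x^{2} + 20 x + 50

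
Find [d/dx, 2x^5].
10 x^{4}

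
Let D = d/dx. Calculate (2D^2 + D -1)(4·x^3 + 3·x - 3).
- 4 x^{3} + 12 x^{2} + 45 x + 6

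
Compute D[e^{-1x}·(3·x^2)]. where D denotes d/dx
3 x \left(2 - x\right) e^{- x}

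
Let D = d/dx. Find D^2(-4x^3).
- 24 x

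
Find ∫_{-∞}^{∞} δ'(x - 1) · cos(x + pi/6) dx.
\sin{\left(\frac{\pi}{6} + 1 \right)}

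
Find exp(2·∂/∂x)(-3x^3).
- 3 x^{3} - 18 x^{2} - 36 x - 24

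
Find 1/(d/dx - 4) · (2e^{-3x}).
- \frac{2 e^{- 3 x}}{7}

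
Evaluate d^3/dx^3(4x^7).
840 x^{4}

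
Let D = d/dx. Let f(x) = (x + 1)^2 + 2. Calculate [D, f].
2 x + 2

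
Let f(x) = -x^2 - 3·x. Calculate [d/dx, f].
- 2 x - 3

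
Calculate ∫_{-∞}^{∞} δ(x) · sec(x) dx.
1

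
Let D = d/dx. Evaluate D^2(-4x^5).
- 80 x^{3}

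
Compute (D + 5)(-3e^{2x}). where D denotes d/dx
- 21 e^{2 x}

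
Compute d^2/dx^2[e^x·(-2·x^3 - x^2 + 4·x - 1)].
\left(- 2 x^{3} - 13 x^{2} - 12 x + 5\right) e^{x}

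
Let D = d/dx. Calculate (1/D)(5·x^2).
\frac{5 x^{3}}{3}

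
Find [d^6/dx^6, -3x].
-18\frac{d^{5}}{dx^{5}}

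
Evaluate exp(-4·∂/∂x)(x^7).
x^{7} - 28 x^{6} + 336 x^{5} - 2240 x^{4} + 8960 x^{3} - 21504 x^{2} + 28672 x - 16384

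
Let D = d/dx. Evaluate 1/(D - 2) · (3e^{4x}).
\frac{3 e^{4 x}}{2}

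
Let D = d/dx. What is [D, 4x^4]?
16 x^{3}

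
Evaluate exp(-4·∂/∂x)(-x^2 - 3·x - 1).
- x^{2} + 5 x - 5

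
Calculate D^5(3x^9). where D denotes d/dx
45360 x^{4}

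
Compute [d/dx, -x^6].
- 6 x^{5}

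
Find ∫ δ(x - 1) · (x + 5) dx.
6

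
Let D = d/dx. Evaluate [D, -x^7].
- 7 x^{6}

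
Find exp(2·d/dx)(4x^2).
4 x^{2} + 16 x + 16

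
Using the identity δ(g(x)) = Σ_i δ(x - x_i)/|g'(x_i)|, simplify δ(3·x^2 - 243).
\frac{\delta(x - 9) + \delta(x + 9)}{54}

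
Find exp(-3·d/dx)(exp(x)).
e^{x - 3}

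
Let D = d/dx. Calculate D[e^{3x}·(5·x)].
\left(15 x + 5\right) e^{3 x}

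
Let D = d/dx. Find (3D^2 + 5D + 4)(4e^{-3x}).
64 e^{- 3 x}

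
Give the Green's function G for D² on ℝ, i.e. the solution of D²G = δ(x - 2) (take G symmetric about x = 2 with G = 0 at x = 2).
\frac{|x - 2|}{2}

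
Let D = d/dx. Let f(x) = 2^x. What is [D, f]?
2^{x} \log{\left(2 \right)}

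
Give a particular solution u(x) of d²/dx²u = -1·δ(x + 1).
-\frac{|x + 1|}{2}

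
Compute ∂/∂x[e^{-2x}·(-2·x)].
2 \left(2 x - 1\right) e^{- 2 x}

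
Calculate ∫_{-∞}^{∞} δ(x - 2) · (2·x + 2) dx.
6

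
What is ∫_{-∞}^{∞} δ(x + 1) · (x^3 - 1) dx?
-2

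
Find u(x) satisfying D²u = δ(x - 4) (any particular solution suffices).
\frac{|x - 4|}{2}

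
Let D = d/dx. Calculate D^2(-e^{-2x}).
- 4 e^{- 2 x}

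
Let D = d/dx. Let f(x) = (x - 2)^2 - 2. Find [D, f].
2 x - 4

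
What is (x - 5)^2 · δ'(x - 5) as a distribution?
0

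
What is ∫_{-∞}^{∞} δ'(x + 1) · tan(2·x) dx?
- \frac{2}{\cos^{2}{\left(2 \right)}}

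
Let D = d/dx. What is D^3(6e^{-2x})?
- 48 e^{- 2 x}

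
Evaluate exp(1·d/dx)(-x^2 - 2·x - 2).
- x^{2} - 4 x - 5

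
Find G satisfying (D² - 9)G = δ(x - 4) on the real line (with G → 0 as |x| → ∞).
-\frac{e^{-3|x - 4|}}{6}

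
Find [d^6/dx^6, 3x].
18\frac{d^{5}}{dx^{5}}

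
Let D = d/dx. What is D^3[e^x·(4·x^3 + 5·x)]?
\left(4 x^{3} + 36 x^{2} + 77 x + 39\right) e^{x}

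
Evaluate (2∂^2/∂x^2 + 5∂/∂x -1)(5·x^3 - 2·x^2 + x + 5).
- 5 x^{3} + 77 x^{2} + 39 x - 8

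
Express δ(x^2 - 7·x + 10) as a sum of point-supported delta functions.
\frac{\delta(x - 2) + \delta(x - 5)}{3}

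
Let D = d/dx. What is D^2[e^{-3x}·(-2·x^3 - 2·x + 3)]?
3 \left(- 6 x^{3} + 12 x^{2} - 10 x + 13\right) e^{- 3 x}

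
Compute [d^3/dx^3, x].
3\frac{d^{2}}{dx^{2}}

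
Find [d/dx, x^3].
3 x^{2}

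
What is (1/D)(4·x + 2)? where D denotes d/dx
2 x^{2} + 2 x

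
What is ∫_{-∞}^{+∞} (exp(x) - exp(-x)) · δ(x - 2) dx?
2 \sinh{\left(2 \right)}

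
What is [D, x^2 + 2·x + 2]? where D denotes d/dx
2 x + 2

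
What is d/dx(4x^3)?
12 x^{2}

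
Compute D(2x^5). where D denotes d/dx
10 x^{4}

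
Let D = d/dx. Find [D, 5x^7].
35 x^{6}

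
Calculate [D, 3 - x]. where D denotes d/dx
-1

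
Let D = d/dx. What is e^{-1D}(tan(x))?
\tan{\left(x - 1 \right)}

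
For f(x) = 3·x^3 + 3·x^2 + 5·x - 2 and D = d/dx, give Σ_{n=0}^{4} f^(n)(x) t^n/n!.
3 t^{3} + t^{2} \left(9 x + 3\right) + t \left(9 x^{2} + 6 x + 5\right) + 3 x^{3} + 3 x^{2} + 5 x - 2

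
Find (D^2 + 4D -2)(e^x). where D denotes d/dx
3 e^{x}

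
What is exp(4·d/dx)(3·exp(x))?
3 e^{x + 4}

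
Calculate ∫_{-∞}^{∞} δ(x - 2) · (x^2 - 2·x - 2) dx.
-2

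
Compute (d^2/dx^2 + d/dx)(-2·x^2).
- 4 x - 4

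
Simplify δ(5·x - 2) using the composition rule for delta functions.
\frac{\delta(x - 2/5)}{5}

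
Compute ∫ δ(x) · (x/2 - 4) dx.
-4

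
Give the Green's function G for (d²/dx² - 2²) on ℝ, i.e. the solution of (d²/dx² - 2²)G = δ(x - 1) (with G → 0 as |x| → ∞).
-\frac{e^{-2|x - 1|}}{4}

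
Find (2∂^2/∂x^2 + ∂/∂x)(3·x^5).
15 x^{3} \left(x + 8\right)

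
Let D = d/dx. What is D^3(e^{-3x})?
- 27 e^{- 3 x}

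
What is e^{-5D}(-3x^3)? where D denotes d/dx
- 3 x^{3} + 45 x^{2} - 225 x + 375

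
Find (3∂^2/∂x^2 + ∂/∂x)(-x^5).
5 x^{3} \left(- x - 12\right)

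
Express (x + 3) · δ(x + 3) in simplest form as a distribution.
0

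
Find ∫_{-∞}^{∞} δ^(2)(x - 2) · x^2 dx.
2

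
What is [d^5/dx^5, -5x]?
-25\frac{d^{4}}{dx^{4}}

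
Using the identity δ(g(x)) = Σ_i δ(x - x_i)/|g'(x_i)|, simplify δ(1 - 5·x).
\frac{\delta(x - 1/5)}{5}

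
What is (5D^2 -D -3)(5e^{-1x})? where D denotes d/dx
15 e^{- x}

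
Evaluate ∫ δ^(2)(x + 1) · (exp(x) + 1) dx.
e^{-1}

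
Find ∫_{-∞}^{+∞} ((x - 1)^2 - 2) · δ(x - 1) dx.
-2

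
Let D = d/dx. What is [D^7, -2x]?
-14D^{6}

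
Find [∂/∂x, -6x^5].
- 30 x^{4}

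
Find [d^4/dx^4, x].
4\frac{d^{3}}{dx^{3}}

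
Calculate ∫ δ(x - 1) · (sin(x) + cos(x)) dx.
\cos{\left(1 \right)} + \sin{\left(1 \right)}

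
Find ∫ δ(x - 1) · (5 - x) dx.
4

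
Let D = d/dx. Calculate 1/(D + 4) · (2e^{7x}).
\frac{2 e^{7 x}}{11}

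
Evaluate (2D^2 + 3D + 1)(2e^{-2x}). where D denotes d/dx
6 e^{- 2 x}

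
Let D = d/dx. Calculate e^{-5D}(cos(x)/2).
\frac{\cos{\left(x - 5 \right)}}{2}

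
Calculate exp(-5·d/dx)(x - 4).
x - 9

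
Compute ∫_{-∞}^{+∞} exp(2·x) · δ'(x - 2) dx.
- 2 e^{4}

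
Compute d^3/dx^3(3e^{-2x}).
- 24 e^{- 2 x}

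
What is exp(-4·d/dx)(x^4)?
x^{4} - 16 x^{3} + 96 x^{2} - 256 x + 256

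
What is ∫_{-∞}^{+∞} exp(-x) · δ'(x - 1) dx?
e^{-1}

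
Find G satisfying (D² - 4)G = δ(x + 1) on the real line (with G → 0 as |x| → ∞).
-\frac{e^{-2|x + 1|}}{4}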